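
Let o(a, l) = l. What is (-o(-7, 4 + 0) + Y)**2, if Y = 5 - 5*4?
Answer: 361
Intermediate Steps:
Y = -15 (Y = 5 - 20 = -15)
(-o(-7, 4 + 0) + Y)**2 = (-(4 + 0) - 15)**2 = (-1*4 - 15)**2 = (-4 - 15)**2 = (-19)**2 = 361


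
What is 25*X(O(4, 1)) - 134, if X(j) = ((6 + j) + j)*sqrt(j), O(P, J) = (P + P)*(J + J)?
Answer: 3666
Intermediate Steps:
O(P, J) = 4*J*P (O(P, J) = (2*P)*(2*J) = 4*J*P)
X(j) = sqrt(j)*(6 + 2*j) (X(j) = (6 + 2*j)*sqrt(j) = sqrt(j)*(6 + 2*j))
25*X(O(4, 1)) - 134 = 25*(2*sqrt(4*1*4)*(3 + 4*1*4)) - 134 = 25*(2*sqrt(16)*(3 + 16)) - 134 = 25*(2*4*19) - 134 = 25*152 - 134 = 3800 - 134 = 3666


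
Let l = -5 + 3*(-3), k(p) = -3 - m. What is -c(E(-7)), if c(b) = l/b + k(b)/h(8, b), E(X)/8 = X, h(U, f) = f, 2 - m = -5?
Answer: -3/7 ≈ -0.42857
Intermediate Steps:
m = 7 (m = 2 - 1*(-5) = 2 + 5 = 7)
E(X) = 8*X
k(p) = -10 (k(p) = -3 - 1*7 = -3 - 7 = -10)
l = -14 (l = -5 - 9 = -14)
c(b) = -24/b (c(b) = -14/b - 10/b = -24/b)
-c(E(-7)) = -(-24)/(8*(-7)) = -(-24)/(-56) = -(-24)*(-1)/56 = -1*3/7 = -3/7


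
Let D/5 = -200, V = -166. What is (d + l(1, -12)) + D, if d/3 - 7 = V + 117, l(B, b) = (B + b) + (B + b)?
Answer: -1148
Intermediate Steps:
l(B, b) = 2*B + 2*b
d = -126 (d = 21 + 3*(-166 + 117) = 21 + 3*(-49) = 21 - 147 = -126)
D = -1000 (D = 5*(-200) = -1000)
(d + l(1, -12)) + D = (-126 + (2*1 + 2*(-12))) - 1000 = (-126 + (2 - 24)) - 1000 = (-126 - 22) - 1000 = -148 - 1000 = -1148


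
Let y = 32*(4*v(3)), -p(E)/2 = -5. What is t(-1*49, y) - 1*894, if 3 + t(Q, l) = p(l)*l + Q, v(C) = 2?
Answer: 1614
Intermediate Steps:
p(E) = 10 (p(E) = -2*(-5) = 10)
y = 256 (y = 32*(4*2) = 32*8 = 256)
t(Q, l) = -3 + Q + 10*l (t(Q, l) = -3 + (10*l + Q) = -3 + (Q + 10*l) = -3 + Q + 10*l)
t(-1*49, y) - 1*894 = (-3 - 1*49 + 10*256) - 1*894 = (-3 - 49 + 2560) - 894 = 2508 - 894 = 1614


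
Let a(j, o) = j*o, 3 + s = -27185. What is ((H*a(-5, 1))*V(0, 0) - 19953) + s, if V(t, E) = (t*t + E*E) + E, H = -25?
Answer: -47141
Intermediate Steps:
s = -27188 (s = -3 - 27185 = -27188)
V(t, E) = E + E² + t² (V(t, E) = (t² + E²) + E = (E² + t²) + E = E + E² + t²)
((H*a(-5, 1))*V(0, 0) - 19953) + s = ((-(-125))*(0 + 0² + 0²) - 19953) - 27188 = ((-25*(-5))*(0 + 0 + 0) - 19953) - 27188 = (125*0 - 19953) - 27188 = (0 - 19953) - 27188 = -19953 - 27188 = -47141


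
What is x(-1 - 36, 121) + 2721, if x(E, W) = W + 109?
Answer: 2951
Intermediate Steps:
x(E, W) = 109 + W
x(-1 - 36, 121) + 2721 = (109 + 121) + 2721 = 230 + 2721 = 2951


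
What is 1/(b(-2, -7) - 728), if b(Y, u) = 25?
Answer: -1/703 ≈ -0.0014225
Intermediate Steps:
1/(b(-2, -7) - 728) = 1/(25 - 728) = 1/(-703) = -1/703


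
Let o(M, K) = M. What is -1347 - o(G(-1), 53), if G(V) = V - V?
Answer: -1347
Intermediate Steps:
G(V) = 0
-1347 - o(G(-1), 53) = -1347 - 1*0 = -1347 + 0 = -1347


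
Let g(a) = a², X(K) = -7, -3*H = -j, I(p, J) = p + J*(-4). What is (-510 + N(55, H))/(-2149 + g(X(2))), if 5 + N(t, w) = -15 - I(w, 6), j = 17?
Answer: 307/1260 ≈ 0.24365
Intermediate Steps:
I(p, J) = p - 4*J
H = 17/3 (H = -(-1)*17/3 = -⅓*(-17) = 17/3 ≈ 5.6667)
N(t, w) = 4 - w (N(t, w) = -5 + (-15 - (w - 4*6)) = -5 + (-15 - (w - 24)) = -5 + (-15 - (-24 + w)) = -5 + (-15 + (24 - w)) = -5 + (9 - w) = 4 - w)
(-510 + N(55, H))/(-2149 + g(X(2))) = (-510 + (4 - 1*17/3))/(-2149 + (-7)²) = (-510 + (4 - 17/3))/(-2149 + 49) = (-510 - 5/3)/(-2100) = -1535/3*(-1/2100) = 307/1260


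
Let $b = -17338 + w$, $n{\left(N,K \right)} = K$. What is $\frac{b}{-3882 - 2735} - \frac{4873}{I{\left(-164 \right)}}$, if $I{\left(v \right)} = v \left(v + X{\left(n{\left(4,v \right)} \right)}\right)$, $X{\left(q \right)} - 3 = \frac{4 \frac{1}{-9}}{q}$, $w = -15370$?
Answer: $\frac{575558899}{120954688} \approx 4.7585$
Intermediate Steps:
$X{\left(q \right)} = 3 - \frac{4}{9 q}$ ($X{\left(q \right)} = 3 + \frac{4 \frac{1}{-9}}{q} = 3 + \frac{4 \left(- \frac{1}{9}\right)}{q} = 3 - \frac{4}{9 q}$)
$I{\left(v \right)} = v \left(3 + v - \frac{4}{9 v}\right)$ ($I{\left(v \right)} = v \left(v + \left(3 - \frac{4}{9 v}\right)\right) = v \left(3 + v - \frac{4}{9 v}\right)$)
$b = -32708$ ($b = -17338 - 15370 = -32708$)
$\frac{b}{-3882 - 2735} - \frac{4873}{I{\left(-164 \right)}} = - \frac{32708}{-3882 - 2735} - \frac{4873}{- \frac{4}{9} + \left(-164\right)^{2} + 3 \left(-164\right)} = - \frac{32708}{-3882 - 2735} - \frac{4873}{- \frac{4}{9} + 26896 - 492} = - \frac{32708}{-6617} - \frac{4873}{\frac{237632}{9}} = \left(-32708\right) \left(- \frac{1}{6617}\right) - \frac{43857}{237632} = \frac{2516}{509} - \frac{43857}{237632} = \frac{575558899}{120954688}$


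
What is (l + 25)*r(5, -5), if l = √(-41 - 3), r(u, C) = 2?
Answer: 50 + 4*I*√11 ≈ 50.0 + 13.266*I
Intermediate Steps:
l = 2*I*√11 (l = √(-44) = 2*I*√11 ≈ 6.6332*I)
(l + 25)*r(5, -5) = (2*I*√11 + 25)*2 = (25 + 2*I*√11)*2 = 50 + 4*I*√11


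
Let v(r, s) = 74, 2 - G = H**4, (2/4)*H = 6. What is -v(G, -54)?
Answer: -74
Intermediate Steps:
H = 12 (H = 2*6 = 12)
G = -20734 (G = 2 - 1*12**4 = 2 - 1*20736 = 2 - 20736 = -20734)
-v(G, -54) = -1*74 = -74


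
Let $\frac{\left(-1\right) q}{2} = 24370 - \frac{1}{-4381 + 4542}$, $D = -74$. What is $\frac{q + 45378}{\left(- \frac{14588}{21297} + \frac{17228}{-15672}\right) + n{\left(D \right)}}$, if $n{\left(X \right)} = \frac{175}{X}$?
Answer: $\frac{34814914238220}{42966125867} \approx 810.29$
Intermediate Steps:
$q = - \frac{7847138}{161}$ ($q = - 2 \left(24370 - \frac{1}{-4381 + 4542}\right) = - 2 \left(24370 - \frac{1}{161}\right) = \left(-2\right) \frac{3923569}{161} = - \frac{7847138}{161} \approx -48740.0$)
$\frac{q + 45378}{\left(- \frac{14588}{21297} + \frac{17228}{-15672}\right) + n{\left(D \right)}} = \frac{- \frac{7847138}{161} + 45378}{\left(- \frac{14588}{21297} + \frac{17228}{-15672}\right) + \frac{175}{-74}} = - \frac{541280}{161 \left(\left(\left(-14588\right) \frac{1}{21297} + 17228 \left(- \frac{1}{15672}\right)\right) + 175 \left(- \frac{1}{74}\right)\right)} = - \frac{541280}{161 \left(\left(- \frac{14588}{21297} - \frac{4307}{3918}\right) - \frac{175}{74}\right)} = - \frac{541280}{161 \left(- \frac{49627321}{27813882} - \frac{175}{74}\right)} = - \frac{541280}{161 \left(- \frac{2134962776}{514556817}\right)} = \left(- \frac{541280}{161}\right) \left(- \frac{514556817}{2134962776}\right) = \frac{34814914238220}{42966125867}$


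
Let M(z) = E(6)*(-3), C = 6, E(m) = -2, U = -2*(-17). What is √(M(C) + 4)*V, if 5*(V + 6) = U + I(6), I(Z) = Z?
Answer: 2*√10 ≈ 6.3246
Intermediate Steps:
U = 34
M(z) = 6 (M(z) = -2*(-3) = 6)
V = 2 (V = -6 + (34 + 6)/5 = -6 + (⅕)*40 = -6 + 8 = 2)
√(M(C) + 4)*V = √(6 + 4)*2 = √10*2 = 2*√10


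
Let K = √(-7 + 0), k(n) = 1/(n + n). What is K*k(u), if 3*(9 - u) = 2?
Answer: 3*I*√7/50 ≈ 0.15875*I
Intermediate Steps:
u = 25/3 (u = 9 - ⅓*2 = 9 - ⅔ = 25/3 ≈ 8.3333)
k(n) = 1/(2*n)
K = I*√7 (K = √(-7) = I*√7 ≈ 2.6458*I)
K*k(u) = (I*√7)*(1/(2*(25/3))) = (I*√7)*((½)*(3/25)) = (I*√7)*(3/50) = 3*I*√7/50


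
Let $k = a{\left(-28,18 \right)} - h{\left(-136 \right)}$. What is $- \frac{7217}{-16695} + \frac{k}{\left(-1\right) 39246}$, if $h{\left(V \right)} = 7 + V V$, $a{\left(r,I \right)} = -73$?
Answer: $\frac{14127731}{15600285} \approx 0.90561$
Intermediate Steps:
$h{\left(V \right)} = 7 + V^{2}$
$k = -18576$ ($k = -73 - \left(7 + \left(-136\right)^{2}\right) = -73 - \left(7 + 18496\right) = -73 - 18503 = -18576$)
$- \frac{7217}{-16695} + \frac{k}{\left(-1\right) 39246} = - \frac{7217}{-16695} - \frac{18576}{\left(-1\right) 39246} = \left(-7217\right) \left(- \frac{1}{16695}\right) - \frac{18576}{-39246} = \frac{1031}{2385} - - \frac{3096}{6541} = \frac{1031}{2385} + \frac{3096}{6541} = \frac{14127731}{15600285}$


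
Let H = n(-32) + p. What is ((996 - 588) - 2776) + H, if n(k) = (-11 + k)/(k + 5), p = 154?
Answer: -59735/27 ≈ -2212.4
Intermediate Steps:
n(k) = (-11 + k)/(5 + k)
H = 4201/27 (H = (-11 - 32)/(5 - 32) + 154 = -43/(-27) + 154 = -1/27*(-43) + 154 = 43/27 + 154 = 4201/27 ≈ 155.59)
((996 - 588) - 2776) + H = ((996 - 588) - 2776) + 4201/27 = (408 - 2776) + 4201/27 = -2368 + 4201/27 = -59735/27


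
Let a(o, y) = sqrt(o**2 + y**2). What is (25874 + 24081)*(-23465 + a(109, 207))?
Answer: -1172194075 + 49955*sqrt(54730) ≈ -1.1605e+9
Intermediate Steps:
(25874 + 24081)*(-23465 + a(109, 207)) = (25874 + 24081)*(-23465 + sqrt(109**2 + 207**2)) = 49955*(-23465 + sqrt(11881 + 42849)) = 49955*(-23465 + sqrt(54730)) = -1172194075 + 49955*sqrt(54730)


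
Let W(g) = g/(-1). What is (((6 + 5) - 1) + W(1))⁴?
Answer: 6561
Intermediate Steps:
W(g) = -g (W(g) = g*(-1) = -g)
(((6 + 5) - 1) + W(1))⁴ = (((6 + 5) - 1) - 1*1)⁴ = ((11 - 1) - 1)⁴ = (10 - 1)⁴ = 9⁴ = 6561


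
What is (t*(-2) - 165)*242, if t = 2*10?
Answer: -49610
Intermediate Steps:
t = 20
(t*(-2) - 165)*242 = (20*(-2) - 165)*242 = (-40 - 165)*242 = -205*242 = -49610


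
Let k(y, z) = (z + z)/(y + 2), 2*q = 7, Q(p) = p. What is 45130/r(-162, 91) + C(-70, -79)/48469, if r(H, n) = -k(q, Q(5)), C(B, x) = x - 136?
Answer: -2406146997/96938 ≈ -24822.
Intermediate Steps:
C(B, x) = -136 + x
q = 7/2 (q = (½)*7 = 7/2 ≈ 3.5000)
k(y, z) = 2*z/(2 + y) (k(y, z) = (2*z)/(2 + y) = 2*z/(2 + y))
r(H, n) = -20/11 (r(H, n) = -2*5/(2 + 7/2) = -2*5/11/2 = -2*5*2/11 = -1*20/11 = -20/11)
45130/r(-162, 91) + C(-70, -79)/48469 = 45130/(-20/11) + (-136 - 79)/48469 = 45130*(-11/20) - 215*1/48469 = -49643/2 - 215/48469 = -2406146997/96938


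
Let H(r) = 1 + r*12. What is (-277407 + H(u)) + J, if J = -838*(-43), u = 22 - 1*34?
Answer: -241516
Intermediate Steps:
u = -12 (u = 22 - 34 = -12)
H(r) = 1 + 12*r
J = 36034
(-277407 + H(u)) + J = (-277407 + (1 + 12*(-12))) + 36034 = (-277407 + (1 - 144)) + 36034 = (-277407 - 143) + 36034 = -277550 + 36034 = -241516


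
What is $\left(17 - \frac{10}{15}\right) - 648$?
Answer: $- \frac{1895}{3} \approx -631.67$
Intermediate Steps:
$\left(17 - \frac{10}{15}\right) - 648 = \left(17 - 10 \cdot \frac{1}{15}\right) - 648 = \left(17 - \frac{2}{3}\right) - 648 = \frac{49}{3} - 648 = - \frac{1895}{3}$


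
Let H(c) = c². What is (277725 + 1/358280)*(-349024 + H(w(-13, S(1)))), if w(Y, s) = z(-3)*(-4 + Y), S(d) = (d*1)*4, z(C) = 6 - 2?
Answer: -856723524938610/8957 ≈ -9.5648e+10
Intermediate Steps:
z(C) = 4
S(d) = 4*d (S(d) = d*4 = 4*d)
w(Y, s) = -16 + 4*Y (w(Y, s) = 4*(-4 + Y) = -16 + 4*Y)
(277725 + 1/358280)*(-349024 + H(w(-13, S(1)))) = (277725 + 1/358280)*(-349024 + (-16 + 4*(-13))²) = (277725 + 1/358280)*(-349024 + (-16 - 52)²) = 99503313001*(-349024 + (-68)²)/358280 = 99503313001*(-349024 + 4624)/358280 = (99503313001/358280)*(-344400) = -856723524938610/8957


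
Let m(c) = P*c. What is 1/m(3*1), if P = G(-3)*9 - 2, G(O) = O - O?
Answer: -1/6 ≈ -0.16667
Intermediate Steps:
G(O) = 0
P = -2 (P = 0*9 - 2 = 0 - 2 = -2)
m(c) = -2*c
1/m(3*1) = 1/(-6) = -1/6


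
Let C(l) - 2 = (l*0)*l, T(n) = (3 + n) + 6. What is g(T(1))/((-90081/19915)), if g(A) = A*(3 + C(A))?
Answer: -995750/90081 ≈ -11.054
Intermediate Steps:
T(n) = 9 + n
C(l) = 2 (C(l) = 2 + (l*0)*l = 2 + 0*l = 2 + 0 = 2)
g(A) = 5*A (g(A) = A*(3 + 2) = A*5 = 5*A)
g(T(1))/((-90081/19915)) = (5*(9 + 1))/((-90081/19915)) = (5*10)/((-90081*1/19915)) = 50/(-90081/19915) = 50*(-19915/90081) = -995750/90081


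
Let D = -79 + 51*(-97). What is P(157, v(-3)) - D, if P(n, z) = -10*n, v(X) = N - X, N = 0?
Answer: 3456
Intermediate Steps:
v(X) = -X (v(X) = 0 - X = -X)
D = -5026 (D = -79 - 4947 = -5026)
P(n, z) = -10*n
P(157, v(-3)) - D = -10*157 - 1*(-5026) = -1570 + 5026 = 3456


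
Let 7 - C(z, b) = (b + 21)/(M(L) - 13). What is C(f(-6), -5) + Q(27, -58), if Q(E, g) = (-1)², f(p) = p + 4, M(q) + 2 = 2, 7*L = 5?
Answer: 120/13 ≈ 9.2308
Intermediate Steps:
L = 5/7 (L = (⅐)*5 = 5/7 ≈ 0.71429)
M(q) = 0 (M(q) = -2 + 2 = 0)
f(p) = 4 + p
Q(E, g) = 1
C(z, b) = 112/13 + b/13 (C(z, b) = 7 - (b + 21)/(0 - 13) = 7 - (21 + b)/(-13) = 7 - (21 + b)*(-1)/13 = 7 - (-21/13 - b/13) = 7 + (21/13 + b/13) = 112/13 + b/13)
C(f(-6), -5) + Q(27, -58) = (112/13 + (1/13)*(-5)) + 1 = (112/13 - 5/13) + 1 = 107/13 + 1 = 120/13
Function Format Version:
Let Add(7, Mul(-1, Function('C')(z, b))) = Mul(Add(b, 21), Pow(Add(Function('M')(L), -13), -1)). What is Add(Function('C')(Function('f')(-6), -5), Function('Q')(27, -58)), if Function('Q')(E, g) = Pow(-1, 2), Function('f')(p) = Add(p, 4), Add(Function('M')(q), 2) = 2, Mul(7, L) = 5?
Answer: Rational(120, 13) ≈ 9.2308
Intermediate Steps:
L = Rational(5, 7) (L = Mul(Rational(1, 7), 5) = Rational(5, 7) ≈ 0.71429)
Function('M')(q) = 0 (Function('M')(q) = Add(-2, 2) = 0)
Function('f')(p) = Add(4, p)
Function('Q')(E, g) = 1
Function('C')(z, b) = Add(Rational(112, 13), Mul(Rational(1, 13), b)) (Function('C')(z, b) = Add(7, Mul(-1, Mul(Add(b, 21), Pow(Add(0, -13), -1)))) = Add(7, Mul(-1, Mul(Add(21, b), Pow(-13, -1)))) = Add(7, Mul(-1, Mul(Add(21, b), Rational(-1, 13)))) = Add(7, Mul(-1, Add(Rational(-21, 13), Mul(Rational(-1, 13), b)))) = Add(7, Add(Rational(21, 13), Mul(Rational(1, 13), b))) = Add(Rational(112, 13), Mul(Rational(1, 13), b)))
Add(Function('C')(Function('f')(-6), -5), Function('Q')(27, -58)) = Add(Add(Rational(112, 13), Mul(Rational(1, 13), -5)), 1) = Add(Add(Rational(112, 13), Rational(-5, 13)), 1) = Add(Rational(107, 13), 1) = Rational(120, 13)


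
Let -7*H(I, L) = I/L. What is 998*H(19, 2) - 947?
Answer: -16110/7 ≈ -2301.4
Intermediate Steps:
H(I, L) = -I/(7*L)
998*H(19, 2) - 947 = 998*(-⅐*19/2) - 947 = 998*(-⅐*19*½) - 947 = 998*(-19/14) - 947 = -9481/7 - 947 = -16110/7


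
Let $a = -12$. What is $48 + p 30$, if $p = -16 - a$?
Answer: $-72$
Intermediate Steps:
$p = -4$ ($p = -16 - -12 = -16 + 12 = -4$)
$48 + p 30 = 48 - 120 = -72$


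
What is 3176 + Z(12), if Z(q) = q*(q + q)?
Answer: 3464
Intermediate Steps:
Z(q) = 2*q**2 (Z(q) = q*(2*q) = 2*q**2)
3176 + Z(12) = 3176 + 2*12**2 = 3176 + 2*144 = 3176 + 288 = 3464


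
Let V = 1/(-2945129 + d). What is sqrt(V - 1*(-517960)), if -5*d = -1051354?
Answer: sqrt(96851389945246279305)/13674291 ≈ 719.69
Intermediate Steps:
d = 1051354/5 (d = -1/5*(-1051354) = 1051354/5 ≈ 2.1027e+5)
V = -5/13674291 (V = 1/(-2945129 + 1051354/5) = 1/(-13674291/5) = -5/13674291 ≈ -3.6565e-7)
sqrt(V - 1*(-517960)) = sqrt(-5/13674291 - 1*(-517960)) = sqrt(-5/13674291 + 517960) = sqrt(7082735766355/13674291) = sqrt(96851389945246279305)/13674291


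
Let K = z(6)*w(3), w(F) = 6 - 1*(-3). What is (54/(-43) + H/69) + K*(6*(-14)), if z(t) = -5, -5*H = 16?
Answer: 56056982/14835 ≈ 3778.7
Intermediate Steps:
H = -16/5 (H = -⅕*16 = -16/5 ≈ -3.2000)
w(F) = 9 (w(F) = 6 + 3 = 9)
K = -45 (K = -5*9 = -45)
(54/(-43) + H/69) + K*(6*(-14)) = (54/(-43) - 16/5/69) - 270*(-14) = (54*(-1/43) - 16/5*1/69) - 45*(-84) = (-54/43 - 16/345) + 3780 = -19318/14835 + 3780 = 56056982/14835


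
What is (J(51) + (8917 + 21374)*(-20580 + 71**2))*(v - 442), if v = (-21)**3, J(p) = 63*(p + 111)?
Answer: 4567023982029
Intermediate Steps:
J(p) = 6993 + 63*p (J(p) = 63*(111 + p) = 6993 + 63*p)
v = -9261
(J(51) + (8917 + 21374)*(-20580 + 71**2))*(v - 442) = ((6993 + 63*51) + (8917 + 21374)*(-20580 + 71**2))*(-9261 - 442) = ((6993 + 3213) + 30291*(-20580 + 5041))*(-9703) = (10206 + 30291*(-15539))*(-9703) = (10206 - 470691849)*(-9703) = -470681643*(-9703) = 4567023982029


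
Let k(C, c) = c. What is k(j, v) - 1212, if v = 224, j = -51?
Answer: -988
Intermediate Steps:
k(j, v) - 1212 = 224 - 1212 = -988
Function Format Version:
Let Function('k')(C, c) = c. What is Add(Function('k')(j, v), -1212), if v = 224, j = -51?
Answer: -988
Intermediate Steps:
Add(Function('k')(j, v), -1212) = Add(224, -1212) = -988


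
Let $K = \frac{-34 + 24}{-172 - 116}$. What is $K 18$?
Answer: $\frac{5}{8} \approx 0.625$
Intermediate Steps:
$K = \frac{5}{144}$ ($K = - \frac{10}{-288} = \left(-10\right) \left(- \frac{1}{288}\right) = \frac{5}{144} \approx 0.034722$)
$K 18 = \frac{5}{144} \cdot 18 = \frac{5}{8}$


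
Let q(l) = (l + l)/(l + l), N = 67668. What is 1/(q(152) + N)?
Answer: 1/67669 ≈ 1.4778e-5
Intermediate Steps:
q(l) = 1 (q(l) = (2*l)/((2*l)) = (2*l)*(1/(2*l)) = 1)
1/(q(152) + N) = 1/(1 + 67668) = 1/67669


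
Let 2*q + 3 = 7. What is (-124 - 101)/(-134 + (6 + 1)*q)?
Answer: 15/8 ≈ 1.8750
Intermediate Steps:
q = 2 (q = -3/2 + (½)*7 = -3/2 + 7/2 = 2)
(-124 - 101)/(-134 + (6 + 1)*q) = (-124 - 101)/(-134 + (6 + 1)*2) = -225/(-134 + 7*2) = -225/(-134 + 14) = -225/(-120) = -225*(-1/120) = 15/8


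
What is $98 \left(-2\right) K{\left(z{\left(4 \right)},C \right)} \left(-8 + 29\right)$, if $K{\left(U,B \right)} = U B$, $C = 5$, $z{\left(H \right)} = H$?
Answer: $-82320$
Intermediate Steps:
$K{\left(U,B \right)} = B U$
$98 \left(-2\right) K{\left(z{\left(4 \right)},C \right)} \left(-8 + 29\right) = 98 \left(-2\right) 5 \cdot 4 \left(-8 + 29\right) = - 196 \cdot 20 \cdot 21 = \left(-196\right) 420 = -82320$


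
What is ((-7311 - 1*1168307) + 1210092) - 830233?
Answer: -795759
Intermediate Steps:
((-7311 - 1*1168307) + 1210092) - 830233 = ((-7311 - 1168307) + 1210092) - 830233 = (-1175618 + 1210092) - 830233 = 34474 - 830233 = -795759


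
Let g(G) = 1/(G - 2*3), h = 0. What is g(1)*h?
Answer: 0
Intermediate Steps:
g(G) = 1/(-6 + G) (g(G) = 1/(G - 6) = 1/(-6 + G))
g(1)*h = 0/(-6 + 1) = 0/(-5) = -⅕*0 = 0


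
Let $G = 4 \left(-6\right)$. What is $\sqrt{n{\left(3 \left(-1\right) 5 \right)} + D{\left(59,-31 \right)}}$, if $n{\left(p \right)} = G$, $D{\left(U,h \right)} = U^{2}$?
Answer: $\sqrt{3457} \approx 58.796$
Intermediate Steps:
$G = -24$
$n{\left(p \right)} = -24$
$\sqrt{n{\left(3 \left(-1\right) 5 \right)} + D{\left(59,-31 \right)}} = \sqrt{-24 + 59^{2}} = \sqrt{-24 + 3481} = \sqrt{3457}$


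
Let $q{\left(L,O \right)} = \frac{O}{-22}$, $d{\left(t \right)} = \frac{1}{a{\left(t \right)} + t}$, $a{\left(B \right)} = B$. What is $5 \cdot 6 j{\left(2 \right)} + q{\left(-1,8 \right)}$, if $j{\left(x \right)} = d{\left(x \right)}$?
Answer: $\frac{157}{22} \approx 7.1364$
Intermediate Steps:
$d{\left(t \right)} = \frac{1}{2 t}$ ($d{\left(t \right)} = \frac{1}{t + t} = \frac{1}{2 t}$)
$q{\left(L,O \right)} = - \frac{O}{22}$ ($q{\left(L,O \right)} = O \left(- \frac{1}{22}\right) = - \frac{O}{22}$)
$j{\left(x \right)} = \frac{1}{2 x}$
$5 \cdot 6 j{\left(2 \right)} + q{\left(-1,8 \right)} = 5 \cdot 6 \frac{1}{2 \cdot 2} - \frac{4}{11} = 30 \cdot \frac{1}{2} \cdot \frac{1}{2} - \frac{4}{11} = 30 \cdot \frac{1}{4} - \frac{4}{11} = \frac{15}{2} - \frac{4}{11} = \frac{157}{22}$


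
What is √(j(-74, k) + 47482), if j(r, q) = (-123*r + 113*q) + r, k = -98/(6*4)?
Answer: √2017749/6 ≈ 236.75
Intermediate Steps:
k = -49/12 (k = -98/24 = -98*1/24 = -49/12 ≈ -4.0833)
j(r, q) = -122*r + 113*q
√(j(-74, k) + 47482) = √((-122*(-74) + 113*(-49/12)) + 47482) = √((9028 - 5537/12) + 47482) = √(102799/12 + 47482) = √(672583/12) = √2017749/6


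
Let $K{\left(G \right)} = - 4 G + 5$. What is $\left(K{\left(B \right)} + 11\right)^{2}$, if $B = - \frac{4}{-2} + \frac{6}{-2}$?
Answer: $400$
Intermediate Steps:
$B = -1$ ($B = \left(-4\right) \left(- \frac{1}{2}\right) + 6 \left(- \frac{1}{2}\right) = 2 - 3 = -1$)
$K{\left(G \right)} = 5 - 4 G$
$\left(K{\left(B \right)} + 11\right)^{2} = \left(\left(5 - -4\right) + 11\right)^{2} = \left(\left(5 + 4\right) + 11\right)^{2} = \left(9 + 11\right)^{2} = 20^{2} = 400$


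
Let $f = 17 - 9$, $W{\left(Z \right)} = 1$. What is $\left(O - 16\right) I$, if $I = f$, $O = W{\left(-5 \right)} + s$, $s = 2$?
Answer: $-104$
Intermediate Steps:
$f = 8$
$O = 3$ ($O = 1 + 2 = 3$)
$I = 8$
$\left(O - 16\right) I = \left(3 - 16\right) 8 = \left(-13\right) 8 = -104$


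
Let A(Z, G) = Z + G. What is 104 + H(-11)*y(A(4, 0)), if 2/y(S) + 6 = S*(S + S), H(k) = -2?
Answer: 1350/13 ≈ 103.85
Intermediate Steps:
A(Z, G) = G + Z
y(S) = 2/(-6 + 2*S²) (y(S) = 2/(-6 + S*(S + S)) = 2/(-6 + S*(2*S)) = 2/(-6 + 2*S²))
104 + H(-11)*y(A(4, 0)) = 104 - 2/(-3 + (0 + 4)²) = 104 - 2/(-3 + 4²) = 104 - 2/(-3 + 16) = 104 - 2/13 = 1350/13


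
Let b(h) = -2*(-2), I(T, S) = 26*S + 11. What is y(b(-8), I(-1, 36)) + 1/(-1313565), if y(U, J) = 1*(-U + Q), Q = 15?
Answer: 14449214/1313565 ≈ 11.000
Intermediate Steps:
I(T, S) = 11 + 26*S
b(h) = 4
y(U, J) = 15 - U (y(U, J) = 1*(-U + 15) = 1*(15 - U) = 15 - U)
y(b(-8), I(-1, 36)) + 1/(-1313565) = (15 - 1*4) + 1/(-1313565) = (15 - 4) - 1/1313565 = 11 - 1/1313565 = 14449214/1313565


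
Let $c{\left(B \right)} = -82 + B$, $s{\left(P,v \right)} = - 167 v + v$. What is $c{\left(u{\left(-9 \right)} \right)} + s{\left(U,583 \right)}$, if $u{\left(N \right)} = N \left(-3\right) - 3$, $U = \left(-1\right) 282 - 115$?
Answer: $-96836$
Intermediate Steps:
$U = -397$ ($U = -282 - 115 = -397$)
$u{\left(N \right)} = -3 - 3 N$ ($u{\left(N \right)} = - 3 N - 3 = -3 - 3 N$)
$s{\left(P,v \right)} = - 166 v$
$c{\left(u{\left(-9 \right)} \right)} + s{\left(U,583 \right)} = \left(-82 - -24\right) - 96778 = \left(-82 + \left(-3 + 27\right)\right) - 96778 = \left(-82 + 24\right) - 96778 = -58 - 96778 = -96836$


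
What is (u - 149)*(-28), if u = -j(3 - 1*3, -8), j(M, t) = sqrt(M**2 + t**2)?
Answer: 4396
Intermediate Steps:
u = -8 (u = -sqrt((3 - 1*3)**2 + (-8)**2) = -sqrt((3 - 3)**2 + 64) = -sqrt(0**2 + 64) = -sqrt(0 + 64) = -sqrt(64) = -1*8 = -8)
(u - 149)*(-28) = (-8 - 149)*(-28) = -157*(-28) = 4396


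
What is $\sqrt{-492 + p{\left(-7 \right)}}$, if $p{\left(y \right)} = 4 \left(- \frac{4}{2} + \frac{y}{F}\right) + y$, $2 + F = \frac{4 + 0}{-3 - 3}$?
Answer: $\frac{i \sqrt{1986}}{2} \approx 22.282 i$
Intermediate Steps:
$F = - \frac{8}{3}$ ($F = -2 + \frac{4 + 0}{-3 - 3} = -2 + \frac{4}{-6} = -2 + 4 \left(- \frac{1}{6}\right) = -2 - \frac{2}{3} = - \frac{8}{3} \approx -2.6667$)
$p{\left(y \right)} = -8 - \frac{y}{2}$ ($p{\left(y \right)} = 4 \left(- \frac{4}{2} + \frac{y}{- \frac{8}{3}}\right) + y = 4 \left(\left(-4\right) \frac{1}{2} + y \left(- \frac{3}{8}\right)\right) + y = 4 \left(-2 - \frac{3 y}{8}\right) + y = \left(-8 - \frac{3 y}{2}\right) + y = -8 - \frac{y}{2}$)
$\sqrt{-492 + p{\left(-7 \right)}} = \sqrt{-492 - \frac{9}{2}} = \sqrt{- \frac{993}{2}} = \frac{i \sqrt{1986}}{2}$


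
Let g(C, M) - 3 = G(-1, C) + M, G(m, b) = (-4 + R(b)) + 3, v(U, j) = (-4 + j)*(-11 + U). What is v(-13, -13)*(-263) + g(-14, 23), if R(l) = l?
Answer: -107293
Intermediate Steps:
v(U, j) = (-11 + U)*(-4 + j)
G(m, b) = -1 + b (G(m, b) = (-4 + b) + 3 = -1 + b)
g(C, M) = 2 + C + M (g(C, M) = 3 + ((-1 + C) + M) = 3 + (-1 + C + M) = 2 + C + M)
v(-13, -13)*(-263) + g(-14, 23) = (44 - 11*(-13) - 4*(-13) - 13*(-13))*(-263) + (2 - 14 + 23) = (44 + 143 + 52 + 169)*(-263) + 11 = 408*(-263) + 11 = -107304 + 11 = -107293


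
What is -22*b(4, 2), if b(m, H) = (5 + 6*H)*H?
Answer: -748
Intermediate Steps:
b(m, H) = H*(5 + 6*H)
-22*b(4, 2) = -44*(5 + 6*2) = -44*(5 + 12) = -44*17 = -22*34 = -748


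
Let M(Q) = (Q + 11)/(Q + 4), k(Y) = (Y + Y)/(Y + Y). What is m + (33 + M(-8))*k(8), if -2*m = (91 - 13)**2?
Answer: -12039/4 ≈ -3009.8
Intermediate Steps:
k(Y) = 1 (k(Y) = (2*Y)/((2*Y)) = (2*Y)*(1/(2*Y)) = 1)
m = -3042 (m = -(91 - 13)**2/2 = -1/2*78**2 = -1/2*6084 = -3042)
M(Q) = (11 + Q)/(4 + Q)
m + (33 + M(-8))*k(8) = -3042 + (33 + (11 - 8)/(4 - 8))*1 = -3042 + (33 + 3/(-4))*1 = -3042 + (33 - 1/4*3)*1 = -3042 + (33 - 3/4)*1 = -3042 + (129/4)*1 = -3042 + 129/4 = -12039/4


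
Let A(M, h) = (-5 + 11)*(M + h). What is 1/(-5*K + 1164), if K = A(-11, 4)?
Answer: 1/1374 ≈ 0.00072780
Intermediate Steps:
A(M, h) = 6*M + 6*h (A(M, h) = 6*(M + h) = 6*M + 6*h)
K = -42 (K = 6*(-11) + 6*4 = -66 + 24 = -42)
1/(-5*K + 1164) = 1/(-5*(-42) + 1164) = 1/(210 + 1164) = 1/1374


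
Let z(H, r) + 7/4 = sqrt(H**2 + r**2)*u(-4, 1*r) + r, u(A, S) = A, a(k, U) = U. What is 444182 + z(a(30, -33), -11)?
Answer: 1776677/4 - 44*sqrt(10) ≈ 4.4403e+5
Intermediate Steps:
z(H, r) = -7/4 + r - 4*sqrt(H**2 + r**2) (z(H, r) = -7/4 + (sqrt(H**2 + r**2)*(-4) + r) = -7/4 + (-4*sqrt(H**2 + r**2) + r) = -7/4 + (r - 4*sqrt(H**2 + r**2)) = -7/4 + r - 4*sqrt(H**2 + r**2))
444182 + z(a(30, -33), -11) = 444182 + (-7/4 - 11 - 4*sqrt((-33)**2 + (-11)**2)) = 444182 + (-7/4 - 11 - 4*sqrt(1089 + 121)) = 444182 + (-7/4 - 11 - 44*sqrt(10)) = 444182 + (-51/4 - 44*sqrt(10)) = 1776677/4 - 44*sqrt(10)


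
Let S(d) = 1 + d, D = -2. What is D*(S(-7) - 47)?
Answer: 106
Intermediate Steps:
D*(S(-7) - 47) = -2*((1 - 7) - 47) = -2*(-6 - 47) = -2*(-53) = 106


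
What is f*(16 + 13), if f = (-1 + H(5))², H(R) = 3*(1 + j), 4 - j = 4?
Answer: 116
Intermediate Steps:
j = 0 (j = 4 - 1*4 = 4 - 4 = 0)
H(R) = 3 (H(R) = 3*(1 + 0) = 3*1 = 3)
f = 4 (f = (-1 + 3)² = 2² = 4)
f*(16 + 13) = 4*(16 + 13) = 4*29 = 116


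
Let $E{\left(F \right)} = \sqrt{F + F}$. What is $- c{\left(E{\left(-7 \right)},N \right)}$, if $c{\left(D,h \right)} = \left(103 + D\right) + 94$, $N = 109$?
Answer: $-197 - i \sqrt{14} \approx -197.0 - 3.7417 i$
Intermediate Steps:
$E{\left(F \right)} = \sqrt{2} \sqrt{F}$ ($E{\left(F \right)} = \sqrt{2 F} = \sqrt{2} \sqrt{F}$)
$c{\left(D,h \right)} = 197 + D$
$- c{\left(E{\left(-7 \right)},N \right)} = - (197 + \sqrt{2} \sqrt{-7}) = - (197 + \sqrt{2} i \sqrt{7}) = - (197 + i \sqrt{14}) = -197 - i \sqrt{14}$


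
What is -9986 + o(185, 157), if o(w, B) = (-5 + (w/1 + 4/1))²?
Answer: 23870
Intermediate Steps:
o(w, B) = (-1 + w)² (o(w, B) = (-5 + (w*1 + 4*1))² = (-5 + (w + 4))² = (-5 + (4 + w))² = (-1 + w)²)
-9986 + o(185, 157) = -9986 + (-1 + 185)² = -9986 + 184² = -9986 + 33856 = 23870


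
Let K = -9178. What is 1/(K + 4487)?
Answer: -1/4691 ≈ -0.00021317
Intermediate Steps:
1/(K + 4487) = 1/(-9178 + 4487) = 1/(-4691) = -1/4691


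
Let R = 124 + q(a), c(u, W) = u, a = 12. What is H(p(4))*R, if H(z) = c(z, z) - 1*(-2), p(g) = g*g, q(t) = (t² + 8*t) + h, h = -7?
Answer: 6426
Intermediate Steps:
q(t) = -7 + t² + 8*t (q(t) = (t² + 8*t) - 7 = -7 + t² + 8*t)
p(g) = g²
H(z) = 2 + z (H(z) = z - 1*(-2) = z + 2 = 2 + z)
R = 357 (R = 124 + (-7 + 12² + 8*12) = 124 + (-7 + 144 + 96) = 124 + 233 = 357)
H(p(4))*R = (2 + 4²)*357 = (2 + 16)*357 = 18*357 = 6426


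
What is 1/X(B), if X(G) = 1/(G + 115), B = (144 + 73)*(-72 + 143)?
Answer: 15522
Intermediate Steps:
B = 15407 (B = 217*71 = 15407)
X(G) = 1/(115 + G)
1/X(B) = 1/(1/(115 + 15407)) = 1/(1/15522) = 15522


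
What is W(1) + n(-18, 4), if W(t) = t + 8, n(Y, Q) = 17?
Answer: 26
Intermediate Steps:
W(t) = 8 + t
W(1) + n(-18, 4) = (8 + 1) + 17 = 9 + 17 = 26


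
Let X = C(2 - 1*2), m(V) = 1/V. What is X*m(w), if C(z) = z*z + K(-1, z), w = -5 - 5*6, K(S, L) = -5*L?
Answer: 0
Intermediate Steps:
w = -35 (w = -5 - 30 = -35)
C(z) = z² - 5*z (C(z) = z*z - 5*z = z² - 5*z)
X = 0 (X = (2 - 1*2)*(-5 + (2 - 1*2)) = (2 - 2)*(-5 + (2 - 2)) = 0*(-5 + 0) = 0*(-5) = 0)
X*m(w) = 0/(-35) = 0*(-1/35) = 0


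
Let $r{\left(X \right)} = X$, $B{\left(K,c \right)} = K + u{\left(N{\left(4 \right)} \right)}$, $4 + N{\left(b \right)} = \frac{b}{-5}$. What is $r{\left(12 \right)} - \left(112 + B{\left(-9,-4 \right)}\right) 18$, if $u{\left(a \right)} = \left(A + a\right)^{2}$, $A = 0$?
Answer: $- \frac{56418}{25} \approx -2256.7$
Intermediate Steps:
$N{\left(b \right)} = -4 - \frac{b}{5}$ ($N{\left(b \right)} = -4 + \frac{b}{-5} = -4 + b \left(- \frac{1}{5}\right) = -4 - \frac{b}{5}$)
$u{\left(a \right)} = a^{2}$ ($u{\left(a \right)} = \left(0 + a\right)^{2} = a^{2}$)
$B{\left(K,c \right)} = \frac{576}{25} + K$ ($B{\left(K,c \right)} = K + \left(-4 - \frac{4}{5}\right)^{2} = K + \left(- \frac{24}{5}\right)^{2} = K + \frac{576}{25} = \frac{576}{25} + K$)
$r{\left(12 \right)} - \left(112 + B{\left(-9,-4 \right)}\right) 18 = 12 - \left(112 + \left(\frac{576}{25} - 9\right)\right) 18 = 12 - \left(112 + \frac{351}{25}\right) 18 = 12 - \frac{3151}{25} \cdot 18 = 12 - \frac{56718}{25} = - \frac{56418}{25}$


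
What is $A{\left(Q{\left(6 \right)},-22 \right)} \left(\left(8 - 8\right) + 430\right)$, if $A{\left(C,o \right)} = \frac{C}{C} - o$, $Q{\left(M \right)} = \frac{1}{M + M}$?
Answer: $9890$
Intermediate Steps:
$Q{\left(M \right)} = \frac{1}{2 M}$
$A{\left(C,o \right)} = 1 - o$
$A{\left(Q{\left(6 \right)},-22 \right)} \left(\left(8 - 8\right) + 430\right) = \left(1 - -22\right) \left(\left(8 - 8\right) + 430\right) = \left(1 + 22\right) \left(\left(8 - 8\right) + 430\right) = 23 \left(0 + 430\right) = 23 \cdot 430 = 9890$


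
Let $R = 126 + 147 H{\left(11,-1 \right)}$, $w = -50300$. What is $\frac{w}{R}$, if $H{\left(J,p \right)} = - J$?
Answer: $\frac{50300}{1491} \approx 33.736$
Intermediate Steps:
$R = -1491$ ($R = 126 + 147 \left(\left(-1\right) 11\right) = 126 + 147 \left(-11\right) = 126 - 1617 = -1491$)
$\frac{w}{R} = - \frac{50300}{-1491} = \left(-50300\right) \left(- \frac{1}{1491}\right) = \frac{50300}{1491}$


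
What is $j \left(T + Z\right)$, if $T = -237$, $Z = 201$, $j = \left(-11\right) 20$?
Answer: $7920$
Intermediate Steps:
$j = -220$
$j \left(T + Z\right) = - 220 \left(-237 + 201\right) = \left(-220\right) \left(-36\right) = 7920$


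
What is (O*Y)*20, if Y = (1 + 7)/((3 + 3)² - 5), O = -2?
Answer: -320/31 ≈ -10.323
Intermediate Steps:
Y = 8/31 (Y = 8/(6² - 5) = 8/(36 - 5) = 8/31 ≈ 0.25806)
(O*Y)*20 = -2*8/31*20 = -16/31*20 = -320/31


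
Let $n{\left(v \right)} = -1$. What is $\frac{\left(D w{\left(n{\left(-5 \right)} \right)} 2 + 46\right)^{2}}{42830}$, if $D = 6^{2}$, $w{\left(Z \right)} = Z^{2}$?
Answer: $\frac{6962}{21415} \approx 0.3251$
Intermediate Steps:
$D = 36$
$\frac{\left(D w{\left(n{\left(-5 \right)} \right)} 2 + 46\right)^{2}}{42830} = \frac{\left(36 \left(-1\right)^{2} \cdot 2 + 46\right)^{2}}{42830} = \left(36 \cdot 1 \cdot 2 + 46\right)^{2} \cdot \frac{1}{42830} = \left(36 \cdot 2 + 46\right)^{2} \cdot \frac{1}{42830} = \left(72 + 46\right)^{2} \cdot \frac{1}{42830} = 118^{2} \cdot \frac{1}{42830} = 13924 \cdot \frac{1}{42830} = \frac{6962}{21415}$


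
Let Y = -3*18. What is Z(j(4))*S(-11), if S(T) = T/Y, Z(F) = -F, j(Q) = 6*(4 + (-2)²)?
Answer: -88/9 ≈ -9.7778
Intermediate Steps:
j(Q) = 48 (j(Q) = 6*(4 + 4) = 6*8 = 48)
Y = -54
S(T) = -T/54 (S(T) = T/(-54) = T*(-1/54) = -T/54)
Z(j(4))*S(-11) = (-1*48)*(-1/54*(-11)) = -48*11/54 = -88/9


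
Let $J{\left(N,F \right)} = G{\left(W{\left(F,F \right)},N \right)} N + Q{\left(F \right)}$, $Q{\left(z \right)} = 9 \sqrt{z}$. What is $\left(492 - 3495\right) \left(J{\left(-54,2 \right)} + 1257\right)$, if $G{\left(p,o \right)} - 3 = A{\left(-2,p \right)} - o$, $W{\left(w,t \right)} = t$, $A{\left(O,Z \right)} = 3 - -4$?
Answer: $6603597 - 27027 \sqrt{2} \approx 6.5654 \cdot 10^{6}$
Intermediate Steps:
$A{\left(O,Z \right)} = 7$ ($A{\left(O,Z \right)} = 3 + 4 = 7$)
$G{\left(p,o \right)} = 10 - o$ ($G{\left(p,o \right)} = 3 - \left(-7 + o\right) = 10 - o$)
$J{\left(N,F \right)} = 9 \sqrt{F} + N \left(10 - N\right)$ ($J{\left(N,F \right)} = \left(10 - N\right) N + 9 \sqrt{F} = N \left(10 - N\right) + 9 \sqrt{F} = 9 \sqrt{F} + N \left(10 - N\right)$)
$\left(492 - 3495\right) \left(J{\left(-54,2 \right)} + 1257\right) = \left(492 - 3495\right) \left(\left(9 \sqrt{2} - 54 \left(10 - -54\right)\right) + 1257\right) = - 3003 \left(\left(9 \sqrt{2} - 54 \left(10 + 54\right)\right) + 1257\right) = - 3003 \left(\left(9 \sqrt{2} - 3456\right) + 1257\right) = - 3003 \left(\left(-3456 + 9 \sqrt{2}\right) + 1257\right) = - 3003 \left(-2199 + 9 \sqrt{2}\right) = 6603597 - 27027 \sqrt{2}$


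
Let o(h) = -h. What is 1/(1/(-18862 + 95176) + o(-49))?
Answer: 76314/3739387 ≈ 0.020408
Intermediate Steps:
1/(1/(-18862 + 95176) + o(-49)) = 1/(1/(-18862 + 95176) - 1*(-49)) = 1/(1/76314 + 49) = 1/(3739387/76314) = 76314/3739387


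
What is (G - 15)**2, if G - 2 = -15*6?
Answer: 10609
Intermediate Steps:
G = -88 (G = 2 - 15*6 = 2 - 90 = -88)
(G - 15)**2 = (-88 - 15)**2 = (-103)**2 = 10609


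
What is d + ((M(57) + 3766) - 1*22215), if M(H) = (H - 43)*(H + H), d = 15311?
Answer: -1542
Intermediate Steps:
M(H) = 2*H*(-43 + H) (M(H) = (-43 + H)*(2*H) = 2*H*(-43 + H))
d + ((M(57) + 3766) - 1*22215) = 15311 + ((2*57*(-43 + 57) + 3766) - 1*22215) = 15311 + ((2*57*14 + 3766) - 22215) = 15311 + ((1596 + 3766) - 22215) = 15311 + (5362 - 22215) = 15311 - 16853 = -1542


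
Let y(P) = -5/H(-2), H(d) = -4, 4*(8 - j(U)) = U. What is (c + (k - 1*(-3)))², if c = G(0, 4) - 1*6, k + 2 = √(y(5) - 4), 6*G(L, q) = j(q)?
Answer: 215/18 - 23*I*√11/6 ≈ 11.944 - 12.714*I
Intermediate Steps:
j(U) = 8 - U/4
y(P) = 5/4 (y(P) = -5/(-4) = -5*(-¼) = 5/4)
G(L, q) = 4/3 - q/24 (G(L, q) = (8 - q/4)/6 = 4/3 - q/24)
k = -2 + I*√11/2 (k = -2 + √(5/4 - 4) = -2 + √(-11/4) = -2 + I*√11/2 ≈ -2.0 + 1.6583*I)
c = -29/6 (c = (4/3 - 1/24*4) - 1*6 = (4/3 - ⅙) - 6 = 7/6 - 6 = -29/6 ≈ -4.8333)
(c + (k - 1*(-3)))² = (-29/6 + ((-2 + I*√11/2) - 1*(-3)))² = (-29/6 + ((-2 + I*√11/2) + 3))² = (-29/6 + (1 + I*√11/2))² = (-23/6 + I*√11/2)²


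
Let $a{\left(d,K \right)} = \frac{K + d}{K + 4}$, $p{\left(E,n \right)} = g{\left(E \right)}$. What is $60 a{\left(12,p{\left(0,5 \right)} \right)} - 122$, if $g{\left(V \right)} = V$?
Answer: $58$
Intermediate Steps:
$p{\left(E,n \right)} = E$
$a{\left(d,K \right)} = \frac{K + d}{4 + K}$
$60 a{\left(12,p{\left(0,5 \right)} \right)} - 122 = 60 \frac{0 + 12}{4 + 0} - 122 = 60 \cdot \frac{1}{4} \cdot 12 - 122 = 60 \cdot 3 - 122 = 180 - 122 = 58$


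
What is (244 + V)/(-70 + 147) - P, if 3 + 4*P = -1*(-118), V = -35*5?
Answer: -8579/308 ≈ -27.854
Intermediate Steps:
V = -175
P = 115/4 (P = -¾ + (-1*(-118))/4 = -¾ + (¼)*118 = -¾ + 59/2 = 115/4 ≈ 28.750)
(244 + V)/(-70 + 147) - P = (244 - 175)/(-70 + 147) - 1*115/4 = 69/77 - 115/4 = -8579/308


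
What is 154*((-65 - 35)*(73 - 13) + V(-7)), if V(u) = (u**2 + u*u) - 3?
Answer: -909370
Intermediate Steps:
V(u) = -3 + 2*u**2 (V(u) = (u**2 + u**2) - 3 = 2*u**2 - 3 = -3 + 2*u**2)
154*((-65 - 35)*(73 - 13) + V(-7)) = 154*((-65 - 35)*(73 - 13) + (-3 + 2*(-7)**2)) = 154*(-100*60 + (-3 + 2*49)) = 154*(-6000 + (-3 + 98)) = 154*(-6000 + 95) = 154*(-5905) = -909370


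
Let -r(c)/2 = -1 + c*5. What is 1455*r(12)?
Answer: -171690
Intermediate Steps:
r(c) = 2 - 10*c (r(c) = -2*(-1 + c*5) = -2*(-1 + 5*c) = 2 - 10*c)
1455*r(12) = 1455*(2 - 10*12) = 1455*(2 - 120) = 1455*(-118) = -171690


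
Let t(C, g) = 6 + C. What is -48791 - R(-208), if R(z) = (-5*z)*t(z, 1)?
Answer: 161289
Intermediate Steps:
R(z) = -5*z*(6 + z) (R(z) = (-5*z)*(6 + z) = -5*z*(6 + z))
-48791 - R(-208) = -48791 - (-5)*(-208)*(6 - 208) = -48791 - (-5)*(-208)*(-202) = -48791 - 1*(-210080) = -48791 + 210080 = 161289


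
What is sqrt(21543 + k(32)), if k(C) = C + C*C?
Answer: 27*sqrt(31) ≈ 150.33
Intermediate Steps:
k(C) = C + C**2
sqrt(21543 + k(32)) = sqrt(21543 + 32*(1 + 32)) = sqrt(21543 + 32*33) = sqrt(21543 + 1056) = sqrt(22599) = 27*sqrt(31)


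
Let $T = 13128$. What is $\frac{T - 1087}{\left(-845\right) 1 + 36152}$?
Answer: $\frac{12041}{35307} \approx 0.34104$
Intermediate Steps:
$\frac{T - 1087}{\left(-845\right) 1 + 36152} = \frac{13128 - 1087}{\left(-845\right) 1 + 36152} = \frac{12041}{-845 + 36152} = \frac{12041}{35307}$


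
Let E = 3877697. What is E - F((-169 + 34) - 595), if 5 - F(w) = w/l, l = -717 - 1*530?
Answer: 4835482654/1247 ≈ 3.8777e+6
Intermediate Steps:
l = -1247 (l = -717 - 530 = -1247)
F(w) = 5 + w/1247 (F(w) = 5 - w/(-1247) = 5 - w*(-1)/1247 = 5 - (-1)*w/1247 = 5 + w/1247)
E - F((-169 + 34) - 595) = 3877697 - (5 + ((-169 + 34) - 595)/1247) = 3877697 - (5 + (-135 - 595)/1247) = 3877697 - (5 + (1/1247)*(-730)) = 3877697 - (5 - 730/1247) = 3877697 - 1*5505/1247 = 3877697 - 5505/1247 = 4835482654/1247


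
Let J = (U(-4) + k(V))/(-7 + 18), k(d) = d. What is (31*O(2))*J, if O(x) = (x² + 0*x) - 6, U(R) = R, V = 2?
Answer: 124/11 ≈ 11.273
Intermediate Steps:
O(x) = -6 + x² (O(x) = (x² + 0) - 6 = x² - 6 = -6 + x²)
J = -2/11 (J = (-4 + 2)/(-7 + 18) = -2/11 ≈ -0.18182)
(31*O(2))*J = (31*(-6 + 2²))*(-2/11) = (31*(-6 + 4))*(-2/11) = (31*(-2))*(-2/11) = -62*(-2/11) = 124/11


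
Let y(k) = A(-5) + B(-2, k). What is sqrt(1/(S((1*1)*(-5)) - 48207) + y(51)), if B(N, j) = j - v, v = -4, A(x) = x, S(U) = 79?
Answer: sqrt(113100753)/1504 ≈ 7.0711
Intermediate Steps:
B(N, j) = 4 + j (B(N, j) = j - 1*(-4) = j + 4 = 4 + j)
y(k) = -1 + k (y(k) = -5 + (4 + k) = -1 + k)
sqrt(1/(S((1*1)*(-5)) - 48207) + y(51)) = sqrt(1/(79 - 48207) + (-1 + 51)) = sqrt(1/(-48128) + 50) = sqrt(-1/48128 + 50) = sqrt(2406399/48128) = sqrt(113100753)/1504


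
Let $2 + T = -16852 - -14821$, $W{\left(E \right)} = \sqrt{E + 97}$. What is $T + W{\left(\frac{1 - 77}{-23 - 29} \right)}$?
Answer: $-2033 + \frac{16 \sqrt{65}}{13} \approx -2023.1$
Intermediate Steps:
$W{\left(E \right)} = \sqrt{97 + E}$
$T = -2033$ ($T = -2 - 2031 = -2033$)
$T + W{\left(\frac{1 - 77}{-23 - 29} \right)} = -2033 + \sqrt{97 + \frac{1 - 77}{-23 - 29}} = -2033 + \sqrt{97 - \frac{76}{-52}} = -2033 + \sqrt{97 - - \frac{19}{13}} = -2033 + \sqrt{97 + \frac{19}{13}} = -2033 + \sqrt{\frac{1280}{13}} = -2033 + \frac{16 \sqrt{65}}{13}$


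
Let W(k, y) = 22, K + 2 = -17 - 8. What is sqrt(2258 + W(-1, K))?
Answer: 2*sqrt(570) ≈ 47.749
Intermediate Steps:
K = -27 (K = -2 + (-17 - 8) = -2 - 25 = -27)
sqrt(2258 + W(-1, K)) = sqrt(2258 + 22) = sqrt(2280) = 2*sqrt(570)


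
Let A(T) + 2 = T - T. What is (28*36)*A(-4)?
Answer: -2016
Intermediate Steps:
A(T) = -2 (A(T) = -2 + (T - T) = -2 + 0 = -2)
(28*36)*A(-4) = (28*36)*(-2) = 1008*(-2) = -2016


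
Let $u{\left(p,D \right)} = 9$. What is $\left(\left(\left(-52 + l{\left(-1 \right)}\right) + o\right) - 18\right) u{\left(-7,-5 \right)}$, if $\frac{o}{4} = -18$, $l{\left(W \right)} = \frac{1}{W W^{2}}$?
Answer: $-1287$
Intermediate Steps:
$l{\left(W \right)} = \frac{1}{W^{3}}$
$o = -72$ ($o = 4 \left(-18\right) = -72$)
$\left(\left(\left(-52 + l{\left(-1 \right)}\right) + o\right) - 18\right) u{\left(-7,-5 \right)} = \left(\left(\left(-52 + \frac{1}{-1}\right) - 72\right) - 18\right) 9 = \left(\left(\left(-52 - 1\right) - 72\right) - 18\right) 9 = \left(\left(-53 - 72\right) - 18\right) 9 = \left(-125 - 18\right) 9 = \left(-143\right) 9 = -1287$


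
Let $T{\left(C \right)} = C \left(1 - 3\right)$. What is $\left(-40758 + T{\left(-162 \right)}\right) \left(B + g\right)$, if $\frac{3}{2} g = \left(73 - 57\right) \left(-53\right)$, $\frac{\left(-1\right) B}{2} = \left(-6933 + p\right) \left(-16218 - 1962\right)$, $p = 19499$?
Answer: $-18474262037152$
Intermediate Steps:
$B = 456899760$ ($B = - 2 \left(-6933 + 19499\right) \left(-16218 - 1962\right) = - 2 \cdot 12566 \left(-18180\right) = \left(-2\right) \left(-228449880\right) = 456899760$)
$T{\left(C \right)} = - 2 C$ ($T{\left(C \right)} = C \left(-2\right) = - 2 C$)
$g = - \frac{1696}{3}$ ($g = \frac{2 \left(73 - 57\right) \left(-53\right)}{3} = \frac{2 \cdot 16 \left(-53\right)}{3} = \frac{2}{3} \left(-848\right) = - \frac{1696}{3} \approx -565.33$)
$\left(-40758 + T{\left(-162 \right)}\right) \left(B + g\right) = \left(-40758 - -324\right) \left(456899760 - \frac{1696}{3}\right) = \left(-40758 + 324\right) \frac{1370697584}{3} = \left(-40434\right) \frac{1370697584}{3} = -18474262037152$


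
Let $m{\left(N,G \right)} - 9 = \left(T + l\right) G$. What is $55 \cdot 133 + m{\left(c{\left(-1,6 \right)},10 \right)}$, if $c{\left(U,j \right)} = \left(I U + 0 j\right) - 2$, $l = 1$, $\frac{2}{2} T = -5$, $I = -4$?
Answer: $7284$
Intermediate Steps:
$T = -5$
$c{\left(U,j \right)} = -2 - 4 U$ ($c{\left(U,j \right)} = \left(- 4 U + 0 j\right) - 2 = \left(- 4 U + 0\right) - 2 = - 4 U - 2 = -2 - 4 U$)
$m{\left(N,G \right)} = 9 - 4 G$ ($m{\left(N,G \right)} = 9 + \left(-5 + 1\right) G = 9 - 4 G$)
$55 \cdot 133 + m{\left(c{\left(-1,6 \right)},10 \right)} = 55 \cdot 133 + \left(9 - 40\right) = 7315 + \left(9 - 40\right) = 7315 - 31 = 7284$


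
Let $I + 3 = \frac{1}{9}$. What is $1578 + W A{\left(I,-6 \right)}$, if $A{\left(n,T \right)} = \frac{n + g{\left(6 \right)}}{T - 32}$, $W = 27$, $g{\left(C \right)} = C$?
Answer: $\frac{29940}{19} \approx 1575.8$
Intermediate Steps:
$I = - \frac{26}{9}$ ($I = -3 + \frac{1}{9} = - \frac{26}{9} \approx -2.8889$)
$A{\left(n,T \right)} = \frac{6 + n}{-32 + T}$ ($A{\left(n,T \right)} = \frac{n + 6}{T - 32} = \frac{6 + n}{-32 + T}$)
$1578 + W A{\left(I,-6 \right)} = 1578 + 27 \frac{6 - \frac{26}{9}}{-32 - 6} = 1578 + 27 \frac{1}{-38} \cdot \frac{28}{9} = 1578 + 27 \left(\left(- \frac{1}{38}\right) \frac{28}{9}\right) = 1578 + 27 \left(- \frac{14}{171}\right) = 1578 - \frac{42}{19} = \frac{29940}{19}$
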